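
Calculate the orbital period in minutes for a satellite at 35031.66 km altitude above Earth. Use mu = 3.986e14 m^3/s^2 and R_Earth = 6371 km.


r = 41402.6600 km = 4.140266e+07 m
T = 2*pi*sqrt(r^3/mu) = 2*pi*sqrt(7.0971622e+22 / 3.986e14)
T = 83840.4474 s = 1397.3408 min

1397.3408 minutes


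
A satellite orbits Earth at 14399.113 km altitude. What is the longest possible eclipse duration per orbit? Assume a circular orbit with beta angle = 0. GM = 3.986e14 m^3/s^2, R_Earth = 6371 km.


r = 20770.1130 km
T = 496.4989 min
Eclipse fraction = arcsin(R_E/r)/pi = arcsin(6371.0000/20770.1130)/pi
= arcsin(0.3067388)/pi = 0.09923781
Eclipse duration = 0.09923781 * 496.4989 = 49.2715 min

49.2715 minutes


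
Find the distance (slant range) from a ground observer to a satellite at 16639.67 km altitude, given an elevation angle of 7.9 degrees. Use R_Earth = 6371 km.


h = 16639.67 km, el = 7.9 deg
d = -R_E*sin(el) + sqrt((R_E*sin(el))^2 + 2*R_E*h + h^2)
d = -6371.0000*sin(0.137881) + sqrt((6371.0000*0.1374445)^2 + 2*6371.0000*16639.67 + 16639.67^2)
d = 21252.7857 km

21252.7857 km


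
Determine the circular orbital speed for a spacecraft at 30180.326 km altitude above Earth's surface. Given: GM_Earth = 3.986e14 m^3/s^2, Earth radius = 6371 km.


r = R_E + alt = 6371.0 + 30180.326 = 36551.3260 km = 3.6551326e+07 m
v = sqrt(mu/r) = sqrt(3.986e14 / 3.6551326e+07) = 3302.3042 m/s = 3.3023 km/s

3.3023 km/s


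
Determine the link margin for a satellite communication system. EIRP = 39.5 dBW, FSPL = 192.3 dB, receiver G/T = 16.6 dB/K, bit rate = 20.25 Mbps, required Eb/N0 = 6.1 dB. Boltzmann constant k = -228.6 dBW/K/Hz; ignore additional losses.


C/N0 = EIRP - FSPL + G/T - k = 39.5 - 192.3 + 16.6 - (-228.6)
C/N0 = 92.4000 dB-Hz
R_b = 20.25 Mbps = 2.025e+07 bps -> 10*log10(R_b) = 73.0643 dB-Hz
Eb/N0 = C/N0 - 10*log10(R_b) = 92.4000 - 73.0643 = 19.3357 dB
Margin = Eb/N0 - Eb/N0_req = 19.3357 - 6.1 = 13.2357 dB (link closes)

13.2357 dB


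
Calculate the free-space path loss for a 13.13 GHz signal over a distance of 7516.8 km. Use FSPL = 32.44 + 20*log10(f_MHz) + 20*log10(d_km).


f = 13.13 GHz = 13130.0000 MHz
d = 7516.8 km
FSPL = 32.44 + 20*log10(13130.0000) + 20*log10(7516.8)
FSPL = 32.44 + 82.3653 + 77.5207
FSPL = 192.3260 dB

192.3260 dB


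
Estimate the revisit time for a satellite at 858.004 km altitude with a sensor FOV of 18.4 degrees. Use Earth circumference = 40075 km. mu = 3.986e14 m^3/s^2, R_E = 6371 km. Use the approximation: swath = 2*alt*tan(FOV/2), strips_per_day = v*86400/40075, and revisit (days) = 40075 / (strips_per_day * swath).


swath = 2*858.004*tan(0.1605703) = 277.9326 km
v = sqrt(mu/r) = 7425.5635 m/s = 7.4256 km/s
strips/day = v*86400/40075 = 7.4256*86400/40075 = 16.0092
coverage/day = strips * swath = 16.0092 * 277.9326 = 4449.4793 km
revisit = 40075 / 4449.4793 = 9.0067 days

9.0067 days


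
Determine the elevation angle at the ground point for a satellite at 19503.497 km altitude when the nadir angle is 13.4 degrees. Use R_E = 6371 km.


r = R_E + alt = 25874.4970 km
Law of sines in the satellite / Earth-center / ground-point triangle:
  sin(nadir)/R_E = sin(90 + el)/r  =>  cos(el) = (r/R_E)*sin(nadir)
cos(el) = (25874.4970 / 6371.0000) * sin(13.4 deg) = 0.9411961
el = arccos(0.9411961) = 19.7466 deg
(Earth-central angle = 90 - nadir - el = 56.8534 deg)

19.7466 degrees


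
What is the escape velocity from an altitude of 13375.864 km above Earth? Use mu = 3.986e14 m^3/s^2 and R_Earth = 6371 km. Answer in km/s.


r = 6371.0 + 13375.864 = 19746.8640 km = 1.9746864e+07 m
v_esc = sqrt(2*mu/r) = sqrt(2*3.986e14 / 1.9746864e+07)
v_esc = 6353.8152 m/s = 6.3538 km/s

6.3538 km/s


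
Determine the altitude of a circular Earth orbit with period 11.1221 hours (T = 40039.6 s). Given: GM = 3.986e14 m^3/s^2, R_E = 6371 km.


T = 40039.6 s
r = (mu*T^2/(4*pi^2))^(1/3) = (3.986e14 * 40039.6^2 / (4*pi^2))^(1/3)
r = 2.5296028e+07 m = 25296.0284 km
alt = r - R_E = 25296.0284 - 6371 = 18925.0284 km

18925.0284 km


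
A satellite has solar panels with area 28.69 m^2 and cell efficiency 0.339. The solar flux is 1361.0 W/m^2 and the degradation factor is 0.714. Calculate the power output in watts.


P = area * eta * S * degradation
P = 28.69 * 0.339 * 1361.0 * 0.714
P = 9451.1919 W

9451.1919 W


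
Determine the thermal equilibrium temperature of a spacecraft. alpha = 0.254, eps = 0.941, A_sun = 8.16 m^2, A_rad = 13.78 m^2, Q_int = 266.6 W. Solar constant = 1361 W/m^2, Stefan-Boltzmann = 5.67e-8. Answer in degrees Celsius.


Numerator = alpha*S*A_sun + Q_int = 0.254*1361*8.16 + 266.6 = 3087.4630 W
Denominator = eps*sigma*A_rad = 0.941*5.67e-8*13.78 = 7.3522777e-07 W/K^4
T^4 = 4.1993287e+09 K^4
T = 254.5628 K = -18.5872 C

-18.5872 degrees Celsius


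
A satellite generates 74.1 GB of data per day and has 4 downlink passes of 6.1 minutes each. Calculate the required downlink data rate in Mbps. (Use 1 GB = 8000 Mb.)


total contact time = 4 * 6.1 * 60 = 1464.0000 s
data = 74.1 GB = 592800.0000 Mb
rate = 592800.0000 / 1464.0000 = 404.9180 Mbps

404.9180 Mbps


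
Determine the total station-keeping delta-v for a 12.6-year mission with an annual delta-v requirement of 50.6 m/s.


dV = rate * years = 50.6 * 12.6
dV = 637.5600 m/s

637.5600 m/s


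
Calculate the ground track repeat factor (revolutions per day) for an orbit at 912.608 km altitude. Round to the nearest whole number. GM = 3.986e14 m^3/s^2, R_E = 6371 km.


r = 7.283608e+06 m
T = 2*pi*sqrt(r^3/mu) = 6186.3013 s = 103.1050 min
revs/day = 1440 / 103.1050 = 13.9663
Rounded: 14 revolutions per day

14 revolutions per day


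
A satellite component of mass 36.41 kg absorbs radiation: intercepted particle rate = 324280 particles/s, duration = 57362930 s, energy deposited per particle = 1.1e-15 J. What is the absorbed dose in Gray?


Total energy deposited = rate * time * E_per
  = 324280 * 57362930 * 1.1e-15 = 0.02046182 J
Dose = E_total / mass = 0.02046182 / 36.41
Dose = 5.6198341e-04 Gy

5.6198e-04 Gy


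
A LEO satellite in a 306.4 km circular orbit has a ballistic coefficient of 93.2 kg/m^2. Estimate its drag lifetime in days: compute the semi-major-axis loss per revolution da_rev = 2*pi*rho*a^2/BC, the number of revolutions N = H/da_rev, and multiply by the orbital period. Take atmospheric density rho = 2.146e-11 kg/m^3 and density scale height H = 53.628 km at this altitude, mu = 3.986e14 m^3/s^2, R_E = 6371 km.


a = R_E + alt = 6677.4000 km = 6.6774e+06 m
da_rev = 2*pi*rho*a^2/BC = 2*pi*2.146e-11*(6.6774e+06)^2/93.2 = 64.507240 m per revolution
N = H/da_rev = 53628.0000 m / 64.507240 m = 831.3485 revolutions
P = 2*pi*sqrt(a^3/mu) = 5430.2811 s
lifetime = N*P = 831.3485 * 5430.2811 = 4.5144563e+06 s = 52.2507 days

52.2507 days


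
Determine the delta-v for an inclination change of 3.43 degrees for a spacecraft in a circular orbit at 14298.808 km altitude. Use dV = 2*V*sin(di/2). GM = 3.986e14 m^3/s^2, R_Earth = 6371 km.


r = 20669.8080 km = 2.0669808e+07 m
V = sqrt(mu/r) = 4391.3740 m/s
di = 3.43 deg = 0.05986479 rad
dV = 2*V*sin(di/2) = 2*4391.3740*sin(0.0299324)
dV = 262.8494 m/s = 0.2628494 km/s

0.2628 km/s


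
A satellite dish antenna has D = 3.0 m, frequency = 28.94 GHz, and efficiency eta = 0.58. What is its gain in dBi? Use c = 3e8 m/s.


lambda = c/f = 3e8 / 2.894e+10 = 0.01036628 m
G = eta*(pi*D/lambda)^2 = 0.58*(pi*3.0/0.01036628)^2
G = 479429.5433 (linear)
G = 10*log10(479429.5433) = 56.8072 dBi

56.8072 dBi


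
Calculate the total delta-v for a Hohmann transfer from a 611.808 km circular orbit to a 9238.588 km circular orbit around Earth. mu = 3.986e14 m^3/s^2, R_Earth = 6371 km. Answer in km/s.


r1 = 6982.8080 km = 6.982808e+06 m
r2 = 15609.5880 km = 1.5609588e+07 m
dv1 = sqrt(mu/r1)*(sqrt(2*r2/(r1+r2)) - 1) = 1326.1028 m/s
dv2 = sqrt(mu/r2)*(1 - sqrt(2*r1/(r1+r2))) = 1080.2451 m/s
total dv = |dv1| + |dv2| = 1326.1028 + 1080.2451 = 2406.3479 m/s = 2.4063 km/s

2.4063 km/s


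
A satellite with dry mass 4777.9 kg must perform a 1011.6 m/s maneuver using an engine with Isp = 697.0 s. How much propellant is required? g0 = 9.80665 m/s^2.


ve = Isp * g0 = 697.0 * 9.80665 = 6835.235050 m/s
mass ratio = exp(dv/ve) = exp(1011.6/6835.235050) = 1.15951039
m_prop = m_dry * (mr - 1) = 4777.9 * (1.15951039 - 1)
m_prop = 762.1247 kg

762.1247 kg


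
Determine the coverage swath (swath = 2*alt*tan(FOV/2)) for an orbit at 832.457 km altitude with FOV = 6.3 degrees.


FOV = 6.3 deg = 0.1099557 rad
swath = 2 * alt * tan(FOV/2) = 2 * 832.457 * tan(0.05497787)
swath = 2 * 832.457 * 0.05503333
swath = 91.6258 km

91.6258 km


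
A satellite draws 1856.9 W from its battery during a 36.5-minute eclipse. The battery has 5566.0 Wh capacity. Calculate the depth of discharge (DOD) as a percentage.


E_used = P * t / 60 = 1856.9 * 36.5 / 60 = 1129.6142 Wh
DOD = E_used / E_total * 100 = 1129.6142 / 5566.0 * 100
DOD = 20.2949 %

20.2949 %


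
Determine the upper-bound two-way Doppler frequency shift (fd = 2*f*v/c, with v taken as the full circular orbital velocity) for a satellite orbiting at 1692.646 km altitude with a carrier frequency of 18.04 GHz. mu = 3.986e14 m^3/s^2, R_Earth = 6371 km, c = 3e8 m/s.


r = 8.063646e+06 m
v = sqrt(mu/r) = 7030.7705 m/s (worst-case radial velocity)
f = 18.04 GHz = 1.804e+10 Hz
fd = 2*f*v/c = 2*1.804e+10*7030.7705/3.0e+08
fd = 845567.3292 Hz

845567.3292 Hz


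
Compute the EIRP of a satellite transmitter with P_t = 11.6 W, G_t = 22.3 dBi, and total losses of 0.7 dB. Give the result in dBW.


Pt = 11.6 W = 10.6446 dBW
EIRP = Pt_dBW + Gt - losses = 10.6446 + 22.3 - 0.7 = 32.2446 dBW

32.2446 dBW


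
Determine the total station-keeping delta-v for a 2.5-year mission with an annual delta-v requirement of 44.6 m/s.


dV = rate * years = 44.6 * 2.5
dV = 111.5000 m/s

111.5000 m/s


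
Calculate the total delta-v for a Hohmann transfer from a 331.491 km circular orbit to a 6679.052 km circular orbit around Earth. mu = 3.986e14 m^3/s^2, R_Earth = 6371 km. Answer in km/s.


r1 = 6702.4910 km = 6.702491e+06 m
r2 = 13050.0520 km = 1.3050052e+07 m
dv1 = sqrt(mu/r1)*(sqrt(2*r2/(r1+r2)) - 1) = 1152.9132 m/s
dv2 = sqrt(mu/r2)*(1 - sqrt(2*r1/(r1+r2))) = 973.7989 m/s
total dv = |dv1| + |dv2| = 1152.9132 + 973.7989 = 2126.7120 m/s = 2.1267 km/s

2.1267 km/s


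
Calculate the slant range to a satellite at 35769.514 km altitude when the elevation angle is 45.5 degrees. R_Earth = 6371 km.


h = 35769.514 km, el = 45.5 deg
d = -R_E*sin(el) + sqrt((R_E*sin(el))^2 + 2*R_E*h + h^2)
d = -6371.0000*sin(0.7941248) + sqrt((6371.0000*0.7132504)^2 + 2*6371.0000*35769.514 + 35769.514^2)
d = 37359.1306 km

37359.1306 km


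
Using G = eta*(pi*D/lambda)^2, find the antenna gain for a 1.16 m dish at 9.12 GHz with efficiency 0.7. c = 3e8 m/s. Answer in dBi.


lambda = c/f = 3e8 / 9.12e+09 = 0.03289474 m
G = eta*(pi*D/lambda)^2 = 0.7*(pi*1.16/0.03289474)^2
G = 8591.3405 (linear)
G = 10*log10(8591.3405) = 39.3406 dBi

39.3406 dBi


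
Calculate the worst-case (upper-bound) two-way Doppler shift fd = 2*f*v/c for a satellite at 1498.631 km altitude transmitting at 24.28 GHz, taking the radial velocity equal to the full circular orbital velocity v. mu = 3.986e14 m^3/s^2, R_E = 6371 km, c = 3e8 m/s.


r = 7.869631e+06 m
v = sqrt(mu/r) = 7116.9098 m/s (worst-case radial velocity)
f = 24.28 GHz = 2.428e+10 Hz
fd = 2*f*v/c = 2*2.428e+10*7116.9098/3.0e+08
fd = 1.1519905e+06 Hz

1.1520e+06 Hz


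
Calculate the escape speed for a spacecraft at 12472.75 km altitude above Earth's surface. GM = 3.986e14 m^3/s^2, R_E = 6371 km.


r = 6371.0 + 12472.75 = 18843.7500 km = 1.884375e+07 m
v_esc = sqrt(2*mu/r) = sqrt(2*3.986e14 / 1.884375e+07)
v_esc = 6504.2912 m/s = 6.5043 km/s

6.5043 km/s


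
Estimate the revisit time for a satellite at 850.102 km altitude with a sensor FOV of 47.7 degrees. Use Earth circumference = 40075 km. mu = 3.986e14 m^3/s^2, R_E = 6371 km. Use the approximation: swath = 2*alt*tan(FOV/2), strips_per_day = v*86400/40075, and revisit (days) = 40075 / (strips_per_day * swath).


swath = 2*850.102*tan(0.416261) = 751.6523 km
v = sqrt(mu/r) = 7429.6252 m/s = 7.4296 km/s
strips/day = v*86400/40075 = 7.4296*86400/40075 = 16.0180
coverage/day = strips * swath = 16.0180 * 751.6523 = 12039.9345 km
revisit = 40075 / 12039.9345 = 3.3285 days

3.3285 days


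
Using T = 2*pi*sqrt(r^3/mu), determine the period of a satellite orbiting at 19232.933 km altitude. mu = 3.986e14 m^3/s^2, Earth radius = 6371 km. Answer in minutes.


r = 25603.9330 km = 2.5603933e+07 m
T = 2*pi*sqrt(r^3/mu) = 2*pi*sqrt(1.678495e+22 / 3.986e14)
T = 40772.8664 s = 679.5478 min

679.5478 minutes


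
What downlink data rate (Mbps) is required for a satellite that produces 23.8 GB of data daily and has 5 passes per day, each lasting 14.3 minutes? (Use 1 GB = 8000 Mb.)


total contact time = 5 * 14.3 * 60 = 4290.0000 s
data = 23.8 GB = 190400.0000 Mb
rate = 190400.0000 / 4290.0000 = 44.3823 Mbps

44.3823 Mbps


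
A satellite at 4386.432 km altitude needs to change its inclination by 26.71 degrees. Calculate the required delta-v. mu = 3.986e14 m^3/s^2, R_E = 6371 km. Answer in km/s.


r = 10757.4320 km = 1.0757432e+07 m
V = sqrt(mu/r) = 6087.1547 m/s
di = 26.71 deg = 0.4661774 rad
dV = 2*V*sin(di/2) = 2*6087.1547*sin(0.2330887)
dV = 2812.0685 m/s = 2.8121 km/s

2.8121 km/s


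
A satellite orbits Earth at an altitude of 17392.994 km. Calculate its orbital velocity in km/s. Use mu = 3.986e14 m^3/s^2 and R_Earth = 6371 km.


r = R_E + alt = 6371.0 + 17392.994 = 23763.9940 km = 2.3763994e+07 m
v = sqrt(mu/r) = sqrt(3.986e14 / 2.3763994e+07) = 4095.5189 m/s = 4.0955 km/s

4.0955 km/s


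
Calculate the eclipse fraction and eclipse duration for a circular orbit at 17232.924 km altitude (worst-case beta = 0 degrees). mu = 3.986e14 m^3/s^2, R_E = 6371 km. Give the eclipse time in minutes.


r = 23603.9240 km
T = 601.5009 min
Eclipse fraction = arcsin(R_E/r)/pi = arcsin(6371.0000/23603.9240)/pi
= arcsin(0.2699127)/pi = 0.08699486
Eclipse duration = 0.08699486 * 601.5009 = 52.3275 min

52.3275 minutes


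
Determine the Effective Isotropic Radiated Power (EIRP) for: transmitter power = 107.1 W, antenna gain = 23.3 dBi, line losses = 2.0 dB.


Pt = 107.1 W = 20.2979 dBW
EIRP = Pt_dBW + Gt - losses = 20.2979 + 23.3 - 2.0 = 41.5979 dBW

41.5979 dBW


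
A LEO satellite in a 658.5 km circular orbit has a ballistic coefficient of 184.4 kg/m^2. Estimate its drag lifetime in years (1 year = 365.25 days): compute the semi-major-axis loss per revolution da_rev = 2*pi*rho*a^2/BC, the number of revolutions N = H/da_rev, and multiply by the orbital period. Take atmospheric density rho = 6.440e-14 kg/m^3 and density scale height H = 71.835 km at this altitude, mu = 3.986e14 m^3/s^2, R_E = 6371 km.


a = R_E + alt = 7029.5000 km = 7.0295e+06 m
da_rev = 2*pi*rho*a^2/BC = 2*pi*6.440e-14*(7.0295e+06)^2/184.4 = 0.108431057 m per revolution
N = H/da_rev = 71835.0000 m / 0.108431057 m = 662494.6974 revolutions
P = 2*pi*sqrt(a^3/mu) = 5865.4032 s
lifetime = N*P = 662494.6974 * 5865.4032 = 3.8857985e+09 s = 44974.5201 days
years = 44974.5201 / 365.25 = 123.1335 years

123.1335 years


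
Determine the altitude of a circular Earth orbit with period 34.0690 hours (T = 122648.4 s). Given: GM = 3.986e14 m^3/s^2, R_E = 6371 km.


T = 122648.4 s
r = (mu*T^2/(4*pi^2))^(1/3) = (3.986e14 * 122648.4^2 / (4*pi^2))^(1/3)
r = 5.3354015e+07 m = 53354.0155 km
alt = r - R_E = 53354.0155 - 6371 = 46983.0155 km

46983.0155 km


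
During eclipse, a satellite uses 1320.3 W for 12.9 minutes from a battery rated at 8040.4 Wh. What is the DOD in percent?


E_used = P * t / 60 = 1320.3 * 12.9 / 60 = 283.8645 Wh
DOD = E_used / E_total * 100 = 283.8645 / 8040.4 * 100
DOD = 3.5305 %

3.5305 %


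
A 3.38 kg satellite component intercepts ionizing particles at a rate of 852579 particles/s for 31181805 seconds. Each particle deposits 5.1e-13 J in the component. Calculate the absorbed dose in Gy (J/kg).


Total energy deposited = rate * time * E_per
  = 852579 * 31181805 * 5.1e-13 = 13.5583 J
Dose = E_total / mass = 13.5583 / 3.38
Dose = 4.0113 Gy

4.0113 Gy


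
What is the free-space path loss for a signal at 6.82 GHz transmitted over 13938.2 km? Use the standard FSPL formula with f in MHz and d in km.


f = 6.82 GHz = 6820.0000 MHz
d = 13938.2 km
FSPL = 32.44 + 20*log10(6820.0000) + 20*log10(13938.2)
FSPL = 32.44 + 76.6757 + 82.8841
FSPL = 191.9998 dB

191.9998 dB


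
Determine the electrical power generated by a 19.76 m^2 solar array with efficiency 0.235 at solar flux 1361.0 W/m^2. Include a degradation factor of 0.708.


P = area * eta * S * degradation
P = 19.76 * 0.235 * 1361.0 * 0.708
P = 4474.5172 W

4474.5172 W


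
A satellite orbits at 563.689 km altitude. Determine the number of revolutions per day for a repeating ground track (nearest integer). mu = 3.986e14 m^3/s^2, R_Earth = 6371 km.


r = 6.934689e+06 m
T = 2*pi*sqrt(r^3/mu) = 5747.1390 s = 95.7857 min
revs/day = 1440 / 95.7857 = 15.0336
Rounded: 15 revolutions per day

15 revolutions per day


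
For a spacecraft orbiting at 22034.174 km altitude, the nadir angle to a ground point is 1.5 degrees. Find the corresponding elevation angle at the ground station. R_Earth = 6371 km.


r = R_E + alt = 28405.1740 km
Law of sines in the satellite / Earth-center / ground-point triangle:
  sin(nadir)/R_E = sin(90 + el)/r  =>  cos(el) = (r/R_E)*sin(nadir)
cos(el) = (28405.1740 / 6371.0000) * sin(1.5 deg) = 0.1167102
el = arccos(0.1167102) = 83.2977 deg
(Earth-central angle = 90 - nadir - el = 5.2023 deg)

83.2977 degrees


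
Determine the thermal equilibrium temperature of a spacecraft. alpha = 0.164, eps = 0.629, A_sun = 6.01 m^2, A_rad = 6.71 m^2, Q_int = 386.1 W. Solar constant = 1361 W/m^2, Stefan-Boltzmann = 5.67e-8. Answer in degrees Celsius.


Numerator = alpha*S*A_sun + Q_int = 0.164*1361*6.01 + 386.1 = 1727.5560 W
Denominator = eps*sigma*A_rad = 0.629*5.67e-8*6.71 = 2.3930745e-07 W/K^4
T^4 = 7.2189813e+09 K^4
T = 291.4869 K = 18.3369 C

18.3369 degrees Celsius


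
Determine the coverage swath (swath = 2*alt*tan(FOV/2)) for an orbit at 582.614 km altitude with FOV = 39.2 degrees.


FOV = 39.2 deg = 0.6841691 rad
swath = 2 * alt * tan(FOV/2) = 2 * 582.614 * tan(0.3420845)
swath = 2 * 582.614 * 0.356084
swath = 414.9190 km

414.9190 km


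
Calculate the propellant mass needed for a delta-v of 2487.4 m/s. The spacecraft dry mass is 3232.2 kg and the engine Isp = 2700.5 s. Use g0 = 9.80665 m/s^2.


ve = Isp * g0 = 2700.5 * 9.80665 = 26482.858325 m/s
mass ratio = exp(dv/ve) = exp(2487.4/26482.858325) = 1.09847725
m_prop = m_dry * (mr - 1) = 3232.2 * (1.09847725 - 1)
m_prop = 318.2982 kg

318.2982 kg


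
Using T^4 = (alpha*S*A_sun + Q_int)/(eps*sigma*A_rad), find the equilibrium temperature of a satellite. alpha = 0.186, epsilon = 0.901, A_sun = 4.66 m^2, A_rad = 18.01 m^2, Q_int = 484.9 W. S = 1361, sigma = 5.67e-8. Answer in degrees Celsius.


Numerator = alpha*S*A_sun + Q_int = 0.186*1361*4.66 + 484.9 = 1664.5604 W
Denominator = eps*sigma*A_rad = 0.901*5.67e-8*18.01 = 9.2007147e-07 W/K^4
T^4 = 1.8091642e+09 K^4
T = 206.2384 K = -66.9116 C

-66.9116 degrees Celsius


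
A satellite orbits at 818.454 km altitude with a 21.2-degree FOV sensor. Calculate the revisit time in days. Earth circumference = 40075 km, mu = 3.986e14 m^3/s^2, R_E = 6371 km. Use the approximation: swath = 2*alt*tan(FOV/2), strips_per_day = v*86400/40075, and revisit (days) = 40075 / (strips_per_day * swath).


swath = 2*818.454*tan(0.1850049) = 306.3390 km
v = sqrt(mu/r) = 7445.9599 m/s = 7.4460 km/s
strips/day = v*86400/40075 = 7.4460*86400/40075 = 16.0532
coverage/day = strips * swath = 16.0532 * 306.3390 = 4917.7133 km
revisit = 40075 / 4917.7133 = 8.1491 days

8.1491 days


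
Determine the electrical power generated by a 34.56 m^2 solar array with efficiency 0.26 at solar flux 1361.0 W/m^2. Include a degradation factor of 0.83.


P = area * eta * S * degradation
P = 34.56 * 0.26 * 1361.0 * 0.83
P = 10150.4033 W

10150.4033 W


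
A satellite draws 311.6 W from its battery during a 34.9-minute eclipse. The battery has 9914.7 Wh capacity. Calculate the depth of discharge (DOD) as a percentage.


E_used = P * t / 60 = 311.6 * 34.9 / 60 = 181.2473 Wh
DOD = E_used / E_total * 100 = 181.2473 / 9914.7 * 100
DOD = 1.8281 %

1.8281 %


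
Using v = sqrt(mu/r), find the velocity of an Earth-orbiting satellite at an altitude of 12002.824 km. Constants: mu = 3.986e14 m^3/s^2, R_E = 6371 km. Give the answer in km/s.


r = R_E + alt = 6371.0 + 12002.824 = 18373.8240 km = 1.8373824e+07 m
v = sqrt(mu/r) = sqrt(3.986e14 / 1.8373824e+07) = 4657.6717 m/s = 4.6577 km/s

4.6577 km/s


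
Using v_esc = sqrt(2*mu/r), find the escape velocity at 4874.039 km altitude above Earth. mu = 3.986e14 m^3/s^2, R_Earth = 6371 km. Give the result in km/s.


r = 6371.0 + 4874.039 = 11245.0390 km = 1.1245039e+07 m
v_esc = sqrt(2*mu/r) = sqrt(2*3.986e14 / 1.1245039e+07)
v_esc = 8419.8269 m/s = 8.4198 km/s

8.4198 km/s


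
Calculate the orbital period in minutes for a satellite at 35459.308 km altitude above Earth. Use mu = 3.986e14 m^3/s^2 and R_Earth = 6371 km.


r = 41830.3080 km = 4.1830308e+07 m
T = 2*pi*sqrt(r^3/mu) = 2*pi*sqrt(7.3193613e+22 / 3.986e14)
T = 85142.7777 s = 1419.0463 min

1419.0463 minutes


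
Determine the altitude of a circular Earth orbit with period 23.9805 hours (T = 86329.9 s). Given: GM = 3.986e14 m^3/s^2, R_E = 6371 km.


T = 86329.9 s
r = (mu*T^2/(4*pi^2))^(1/3) = (3.986e14 * 86329.9^2 / (4*pi^2))^(1/3)
r = 4.2218229e+07 m = 42218.2290 km
alt = r - R_E = 42218.2290 - 6371 = 35847.2290 km

35847.2290 km


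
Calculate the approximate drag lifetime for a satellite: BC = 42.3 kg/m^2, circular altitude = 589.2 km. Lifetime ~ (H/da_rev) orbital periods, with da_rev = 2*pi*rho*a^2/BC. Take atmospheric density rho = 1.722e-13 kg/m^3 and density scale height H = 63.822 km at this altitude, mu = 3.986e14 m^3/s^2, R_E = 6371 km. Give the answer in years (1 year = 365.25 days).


a = R_E + alt = 6960.2000 km = 6.9602e+06 m
da_rev = 2*pi*rho*a^2/BC = 2*pi*1.722e-13*(6.9602e+06)^2/42.3 = 1.239128 m per revolution
N = H/da_rev = 63822.0000 m / 1.239128 m = 51505.5849 revolutions
P = 2*pi*sqrt(a^3/mu) = 5778.8816 s
lifetime = N*P = 51505.5849 * 5778.8816 = 2.9764468e+08 s = 3444.9616 days
years = 3444.9616 / 365.25 = 9.4318 years

9.4318 years


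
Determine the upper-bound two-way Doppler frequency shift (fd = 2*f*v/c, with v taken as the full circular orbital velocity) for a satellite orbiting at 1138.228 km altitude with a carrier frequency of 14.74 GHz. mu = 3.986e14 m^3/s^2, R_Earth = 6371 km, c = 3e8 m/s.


r = 7.509228e+06 m
v = sqrt(mu/r) = 7285.6953 m/s (worst-case radial velocity)
f = 14.74 GHz = 1.474e+10 Hz
fd = 2*f*v/c = 2*1.474e+10*7285.6953/3.0e+08
fd = 715940.9872 Hz

715940.9872 Hz


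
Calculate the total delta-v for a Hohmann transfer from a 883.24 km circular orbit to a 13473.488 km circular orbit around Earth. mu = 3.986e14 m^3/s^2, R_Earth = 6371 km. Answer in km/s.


r1 = 7254.2400 km = 7.25424e+06 m
r2 = 19844.4880 km = 1.9844488e+07 m
dv1 = sqrt(mu/r1)*(sqrt(2*r2/(r1+r2)) - 1) = 1558.2052 m/s
dv2 = sqrt(mu/r2)*(1 - sqrt(2*r1/(r1+r2))) = 1202.4304 m/s
total dv = |dv1| + |dv2| = 1558.2052 + 1202.4304 = 2760.6357 m/s = 2.7606 km/s

2.7606 km/s


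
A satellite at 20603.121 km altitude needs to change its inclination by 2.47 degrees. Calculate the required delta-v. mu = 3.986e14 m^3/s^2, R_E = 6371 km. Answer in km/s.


r = 26974.1210 km = 2.6974121e+07 m
V = sqrt(mu/r) = 3844.1028 m/s
di = 2.47 deg = 0.04310963 rad
dV = 2*V*sin(di/2) = 2*3844.1028*sin(0.02155482)
dV = 165.7050 m/s = 0.165705 km/s

0.1657 km/s


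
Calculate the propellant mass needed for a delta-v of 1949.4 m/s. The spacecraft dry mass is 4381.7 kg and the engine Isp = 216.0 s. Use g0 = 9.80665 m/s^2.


ve = Isp * g0 = 216.0 * 9.80665 = 2118.236400 m/s
mass ratio = exp(dv/ve) = exp(1949.4/2118.236400) = 2.51002793
m_prop = m_dry * (mr - 1) = 4381.7 * (2.51002793 - 1)
m_prop = 6616.4894 kg

6616.4894 kg


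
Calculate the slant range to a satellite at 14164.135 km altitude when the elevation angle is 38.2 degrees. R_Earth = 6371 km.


h = 14164.135 km, el = 38.2 deg
d = -R_E*sin(el) + sqrt((R_E*sin(el))^2 + 2*R_E*h + h^2)
d = -6371.0000*sin(0.6667158) + sqrt((6371.0000*0.6184084)^2 + 2*6371.0000*14164.135 + 14164.135^2)
d = 15975.5609 km

15975.5609 km


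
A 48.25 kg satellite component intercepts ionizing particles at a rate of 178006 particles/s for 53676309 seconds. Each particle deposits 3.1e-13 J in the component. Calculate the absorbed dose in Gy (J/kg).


Total energy deposited = rate * time * E_per
  = 178006 * 53676309 * 3.1e-13 = 2.9620 J
Dose = E_total / mass = 2.9620 / 48.25
Dose = 0.06138774 Gy

0.0614 Gy


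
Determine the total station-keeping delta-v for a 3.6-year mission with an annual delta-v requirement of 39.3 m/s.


dV = rate * years = 39.3 * 3.6
dV = 141.4800 m/s

141.4800 m/s


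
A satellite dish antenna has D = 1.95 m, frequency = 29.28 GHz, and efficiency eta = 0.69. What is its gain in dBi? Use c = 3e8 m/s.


lambda = c/f = 3e8 / 2.928e+10 = 0.0102459 m
G = eta*(pi*D/lambda)^2 = 0.69*(pi*1.95/0.0102459)^2
G = 246670.7727 (linear)
G = 10*log10(246670.7727) = 53.9212 dBi

53.9212 dBi


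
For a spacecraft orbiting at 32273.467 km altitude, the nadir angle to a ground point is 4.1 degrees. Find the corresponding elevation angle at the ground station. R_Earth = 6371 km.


r = R_E + alt = 38644.4670 km
Law of sines in the satellite / Earth-center / ground-point triangle:
  sin(nadir)/R_E = sin(90 + el)/r  =>  cos(el) = (r/R_E)*sin(nadir)
cos(el) = (38644.4670 / 6371.0000) * sin(4.1 deg) = 0.4336808
el = arccos(0.4336808) = 64.2986 deg
(Earth-central angle = 90 - nadir - el = 21.6014 deg)

64.2986 degrees


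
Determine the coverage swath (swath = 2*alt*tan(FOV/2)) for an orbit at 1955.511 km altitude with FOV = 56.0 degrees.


FOV = 56.0 deg = 0.9773844 rad
swath = 2 * alt * tan(FOV/2) = 2 * 1955.511 * tan(0.4886922)
swath = 2 * 1955.511 * 0.5317094
swath = 2079.5273 km

2079.5273 km


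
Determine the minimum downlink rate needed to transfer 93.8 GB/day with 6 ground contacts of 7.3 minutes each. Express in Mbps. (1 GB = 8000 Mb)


total contact time = 6 * 7.3 * 60 = 2628.0000 s
data = 93.8 GB = 750400.0000 Mb
rate = 750400.0000 / 2628.0000 = 285.5403 Mbps

285.5403 Mbps


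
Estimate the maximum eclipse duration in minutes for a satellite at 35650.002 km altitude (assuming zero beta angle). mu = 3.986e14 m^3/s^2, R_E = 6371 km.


r = 42021.0020 km
T = 1428.7610 min
Eclipse fraction = arcsin(R_E/r)/pi = arcsin(6371.0000/42021.0020)/pi
= arcsin(0.1516147)/pi = 0.04844728
Eclipse duration = 0.04844728 * 1428.7610 = 69.2196 min

69.2196 minutes


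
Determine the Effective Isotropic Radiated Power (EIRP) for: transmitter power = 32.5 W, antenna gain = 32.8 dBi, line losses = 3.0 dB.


Pt = 32.5 W = 15.1188 dBW
EIRP = Pt_dBW + Gt - losses = 15.1188 + 32.8 - 3.0 = 44.9188 dBW

44.9188 dBW


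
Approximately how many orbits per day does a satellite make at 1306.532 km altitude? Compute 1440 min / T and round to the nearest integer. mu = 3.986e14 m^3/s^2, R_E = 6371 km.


r = 7.677532e+06 m
T = 2*pi*sqrt(r^3/mu) = 6694.8935 s = 111.5816 min
revs/day = 1440 / 111.5816 = 12.9054
Rounded: 13 revolutions per day

13 revolutions per day


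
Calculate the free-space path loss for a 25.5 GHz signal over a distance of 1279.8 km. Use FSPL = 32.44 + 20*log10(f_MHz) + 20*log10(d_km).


f = 25.5 GHz = 25500.0000 MHz
d = 1279.8 km
FSPL = 32.44 + 20*log10(25500.0000) + 20*log10(1279.8)
FSPL = 32.44 + 88.1308 + 62.1428
FSPL = 182.7136 dB

182.7136 dB


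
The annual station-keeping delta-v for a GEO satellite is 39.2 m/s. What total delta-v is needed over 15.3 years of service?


dV = rate * years = 39.2 * 15.3
dV = 599.7600 m/s

599.7600 m/s


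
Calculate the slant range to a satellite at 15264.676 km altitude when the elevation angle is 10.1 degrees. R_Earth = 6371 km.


h = 15264.676 km, el = 10.1 deg
d = -R_E*sin(el) + sqrt((R_E*sin(el))^2 + 2*R_E*h + h^2)
d = -6371.0000*sin(0.1762783) + sqrt((6371.0000*0.1753667)^2 + 2*6371.0000*15264.676 + 15264.676^2)
d = 19589.2861 km

19589.2861 km


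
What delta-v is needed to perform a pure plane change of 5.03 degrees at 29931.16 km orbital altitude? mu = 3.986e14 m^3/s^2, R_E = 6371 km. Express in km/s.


r = 36302.1600 km = 3.630216e+07 m
V = sqrt(mu/r) = 3313.6178 m/s
di = 5.03 deg = 0.08779006 rad
dV = 2*V*sin(di/2) = 2*3313.6178*sin(0.04389503)
dV = 290.8093 m/s = 0.2908093 km/s

0.2908 km/s


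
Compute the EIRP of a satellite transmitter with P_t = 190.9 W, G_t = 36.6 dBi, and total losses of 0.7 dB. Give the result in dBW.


Pt = 190.9 W = 22.8081 dBW
EIRP = Pt_dBW + Gt - losses = 22.8081 + 36.6 - 0.7 = 58.7081 dBW

58.7081 dBW


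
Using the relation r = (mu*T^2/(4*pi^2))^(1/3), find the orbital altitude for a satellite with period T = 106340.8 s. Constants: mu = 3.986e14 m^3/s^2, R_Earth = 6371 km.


T = 106340.8 s
r = (mu*T^2/(4*pi^2))^(1/3) = (3.986e14 * 106340.8^2 / (4*pi^2))^(1/3)
r = 4.8513112e+07 m = 48513.1120 km
alt = r - R_E = 48513.1120 - 6371 = 42142.1120 km

42142.1120 km


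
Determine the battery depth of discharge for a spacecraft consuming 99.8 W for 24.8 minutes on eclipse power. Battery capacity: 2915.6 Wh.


E_used = P * t / 60 = 99.8 * 24.8 / 60 = 41.2507 Wh
DOD = E_used / E_total * 100 = 41.2507 / 2915.6 * 100
DOD = 1.4148 %

1.4148 %


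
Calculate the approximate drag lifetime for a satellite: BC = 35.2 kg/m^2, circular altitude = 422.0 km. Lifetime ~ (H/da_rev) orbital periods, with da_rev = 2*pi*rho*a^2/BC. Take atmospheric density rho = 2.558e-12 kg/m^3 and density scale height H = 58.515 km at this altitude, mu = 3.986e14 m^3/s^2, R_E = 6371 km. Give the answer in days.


a = R_E + alt = 6793.0000 km = 6.793e+06 m
da_rev = 2*pi*rho*a^2/BC = 2*pi*2.558e-12*(6.793e+06)^2/35.2 = 21.069827 m per revolution
N = H/da_rev = 58515.0000 m / 21.069827 m = 2777.1941 revolutions
P = 2*pi*sqrt(a^3/mu) = 5571.9042 s
lifetime = N*P = 2777.1941 * 5571.9042 = 1.547426e+07 s = 179.1002 days

179.1002 days


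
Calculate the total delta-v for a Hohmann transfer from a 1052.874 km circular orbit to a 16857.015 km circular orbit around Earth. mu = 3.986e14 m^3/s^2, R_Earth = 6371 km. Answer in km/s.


r1 = 7423.8740 km = 7.423874e+06 m
r2 = 23228.0150 km = 2.3228015e+07 m
dv1 = sqrt(mu/r1)*(sqrt(2*r2/(r1+r2)) - 1) = 1693.3568 m/s
dv2 = sqrt(mu/r2)*(1 - sqrt(2*r1/(r1+r2))) = 1259.3705 m/s
total dv = |dv1| + |dv2| = 1693.3568 + 1259.3705 = 2952.7272 m/s = 2.9527 km/s

2.9527 km/s


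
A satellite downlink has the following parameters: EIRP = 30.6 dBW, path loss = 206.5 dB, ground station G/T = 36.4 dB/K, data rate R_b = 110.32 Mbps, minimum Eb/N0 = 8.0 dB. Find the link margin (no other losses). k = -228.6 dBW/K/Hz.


C/N0 = EIRP - FSPL + G/T - k = 30.6 - 206.5 + 36.4 - (-228.6)
C/N0 = 89.1000 dB-Hz
R_b = 110.32 Mbps = 1.1032e+08 bps -> 10*log10(R_b) = 80.4265 dB-Hz
Eb/N0 = C/N0 - 10*log10(R_b) = 89.1000 - 80.4265 = 8.6735 dB
Margin = Eb/N0 - Eb/N0_req = 8.6735 - 8.0 = 0.6734575 dB (link closes)

0.6735 dB


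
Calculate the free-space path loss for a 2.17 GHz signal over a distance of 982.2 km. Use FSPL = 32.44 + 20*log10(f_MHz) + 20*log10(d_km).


f = 2.17 GHz = 2170.0000 MHz
d = 982.2 km
FSPL = 32.44 + 20*log10(2170.0000) + 20*log10(982.2)
FSPL = 32.44 + 66.7292 + 59.8440
FSPL = 159.0132 dB

159.0132 dB


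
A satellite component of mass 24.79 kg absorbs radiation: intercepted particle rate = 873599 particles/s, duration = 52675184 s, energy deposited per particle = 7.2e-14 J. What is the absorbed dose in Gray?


Total energy deposited = rate * time * E_per
  = 873599 * 52675184 * 7.2e-14 = 3.3132 J
Dose = E_total / mass = 3.3132 / 24.79
Dose = 0.1336516 Gy

0.1337 Gy


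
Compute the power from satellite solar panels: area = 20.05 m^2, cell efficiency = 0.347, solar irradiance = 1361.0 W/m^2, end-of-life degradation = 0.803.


P = area * eta * S * degradation
P = 20.05 * 0.347 * 1361.0 * 0.803
P = 7603.5695 W

7603.5695 W


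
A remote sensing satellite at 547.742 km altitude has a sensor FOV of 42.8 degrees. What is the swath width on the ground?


FOV = 42.8 deg = 0.7470009 rad
swath = 2 * alt * tan(FOV/2) = 2 * 547.742 * tan(0.3735005)
swath = 2 * 547.742 * 0.3918957
swath = 429.3155 km

429.3155 km


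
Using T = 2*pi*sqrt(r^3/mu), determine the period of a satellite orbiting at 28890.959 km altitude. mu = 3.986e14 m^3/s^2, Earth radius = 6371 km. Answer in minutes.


r = 35261.9590 km = 3.5261959e+07 m
T = 2*pi*sqrt(r^3/mu) = 2*pi*sqrt(4.3844923e+22 / 3.986e14)
T = 65897.7939 s = 1098.2966 min

1098.2966 minutes


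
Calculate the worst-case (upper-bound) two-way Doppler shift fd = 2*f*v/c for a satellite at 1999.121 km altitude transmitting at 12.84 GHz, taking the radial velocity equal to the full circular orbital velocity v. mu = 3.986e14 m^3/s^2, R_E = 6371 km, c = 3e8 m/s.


r = 8.370121e+06 m
v = sqrt(mu/r) = 6900.8530 m/s (worst-case radial velocity)
f = 12.84 GHz = 1.284e+10 Hz
fd = 2*f*v/c = 2*1.284e+10*6900.8530/3.0e+08
fd = 590713.0205 Hz

590713.0205 Hz


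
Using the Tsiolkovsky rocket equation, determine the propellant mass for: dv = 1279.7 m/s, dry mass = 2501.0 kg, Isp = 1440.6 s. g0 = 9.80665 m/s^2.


ve = Isp * g0 = 1440.6 * 9.80665 = 14127.459990 m/s
mass ratio = exp(dv/ve) = exp(1279.7/14127.459990) = 1.09481178
m_prop = m_dry * (mr - 1) = 2501.0 * (1.09481178 - 1)
m_prop = 237.1243 kg

237.1243 kg


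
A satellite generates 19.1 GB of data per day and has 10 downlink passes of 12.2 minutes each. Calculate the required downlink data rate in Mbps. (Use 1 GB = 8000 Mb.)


total contact time = 10 * 12.2 * 60 = 7320.0000 s
data = 19.1 GB = 152800.0000 Mb
rate = 152800.0000 / 7320.0000 = 20.8743 Mbps

20.8743 Mbps


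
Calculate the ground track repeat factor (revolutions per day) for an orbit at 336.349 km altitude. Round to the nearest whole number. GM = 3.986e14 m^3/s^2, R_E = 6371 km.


r = 6.707349e+06 m
T = 2*pi*sqrt(r^3/mu) = 5466.8553 s = 91.1143 min
revs/day = 1440 / 91.1143 = 15.8043
Rounded: 16 revolutions per day

16 revolutions per day


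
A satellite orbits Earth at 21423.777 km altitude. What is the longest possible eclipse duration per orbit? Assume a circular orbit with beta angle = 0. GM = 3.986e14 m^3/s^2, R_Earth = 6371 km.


r = 27794.7770 km
T = 768.6078 min
Eclipse fraction = arcsin(R_E/r)/pi = arcsin(6371.0000/27794.7770)/pi
= arcsin(0.2292157)/pi = 0.07361613
Eclipse duration = 0.07361613 * 768.6078 = 56.5819 min

56.5819 minutes


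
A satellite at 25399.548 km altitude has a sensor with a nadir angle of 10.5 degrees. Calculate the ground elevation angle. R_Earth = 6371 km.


r = R_E + alt = 31770.5480 km
Law of sines in the satellite / Earth-center / ground-point triangle:
  sin(nadir)/R_E = sin(90 + el)/r  =>  cos(el) = (r/R_E)*sin(nadir)
cos(el) = (31770.5480 / 6371.0000) * sin(10.5 deg) = 0.908762
el = arccos(0.908762) = 24.6652 deg
(Earth-central angle = 90 - nadir - el = 54.8348 deg)

24.6652 degrees


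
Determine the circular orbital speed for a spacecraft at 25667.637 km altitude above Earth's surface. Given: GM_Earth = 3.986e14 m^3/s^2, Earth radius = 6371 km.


r = R_E + alt = 6371.0 + 25667.637 = 32038.6370 km = 3.2038637e+07 m
v = sqrt(mu/r) = sqrt(3.986e14 / 3.2038637e+07) = 3527.2126 m/s = 3.5272 km/s

3.5272 km/s


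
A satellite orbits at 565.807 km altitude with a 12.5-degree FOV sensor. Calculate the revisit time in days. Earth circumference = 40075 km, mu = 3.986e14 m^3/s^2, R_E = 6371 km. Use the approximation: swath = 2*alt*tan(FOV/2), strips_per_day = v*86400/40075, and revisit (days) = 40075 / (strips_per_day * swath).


swath = 2*565.807*tan(0.1090831) = 123.9319 km
v = sqrt(mu/r) = 7580.3427 m/s = 7.5803 km/s
strips/day = v*86400/40075 = 7.5803*86400/40075 = 16.3429
coverage/day = strips * swath = 16.3429 * 123.9319 = 2025.4061 km
revisit = 40075 / 2025.4061 = 19.7862 days

19.7862 days


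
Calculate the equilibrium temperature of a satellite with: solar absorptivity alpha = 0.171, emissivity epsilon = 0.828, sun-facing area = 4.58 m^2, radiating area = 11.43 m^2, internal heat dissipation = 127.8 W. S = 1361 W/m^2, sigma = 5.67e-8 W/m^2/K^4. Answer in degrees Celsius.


Numerator = alpha*S*A_sun + Q_int = 0.171*1361*4.58 + 127.8 = 1193.7080 W
Denominator = eps*sigma*A_rad = 0.828*5.67e-8*11.43 = 5.3661107e-07 W/K^4
T^4 = 2.224531e+09 K^4
T = 217.1749 K = -55.9751 C

-55.9751 degrees Celsius


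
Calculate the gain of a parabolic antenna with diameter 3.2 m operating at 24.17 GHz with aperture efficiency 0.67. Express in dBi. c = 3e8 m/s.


lambda = c/f = 3e8 / 2.417e+10 = 0.01241208 m
G = eta*(pi*D/lambda)^2 = 0.67*(pi*3.2/0.01241208)^2
G = 439526.7341 (linear)
G = 10*log10(439526.7341) = 56.4299 dBi

56.4299 dBi


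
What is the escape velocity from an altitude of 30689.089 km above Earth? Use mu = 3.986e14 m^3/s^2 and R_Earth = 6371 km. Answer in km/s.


r = 6371.0 + 30689.089 = 37060.0890 km = 3.7060089e+07 m
v_esc = sqrt(2*mu/r) = sqrt(2*3.986e14 / 3.7060089e+07)
v_esc = 4637.9965 m/s = 4.6380 km/s

4.6380 km/s


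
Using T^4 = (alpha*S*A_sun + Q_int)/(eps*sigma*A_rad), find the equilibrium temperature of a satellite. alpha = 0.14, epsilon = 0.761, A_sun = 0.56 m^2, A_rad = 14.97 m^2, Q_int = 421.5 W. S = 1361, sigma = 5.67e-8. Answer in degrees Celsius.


Numerator = alpha*S*A_sun + Q_int = 0.14*1361*0.56 + 421.5 = 528.2024 W
Denominator = eps*sigma*A_rad = 0.761*5.67e-8*14.97 = 6.4593604e-07 W/K^4
T^4 = 8.1773174e+08 K^4
T = 169.1035 K = -104.0465 C

-104.0465 degrees Celsius


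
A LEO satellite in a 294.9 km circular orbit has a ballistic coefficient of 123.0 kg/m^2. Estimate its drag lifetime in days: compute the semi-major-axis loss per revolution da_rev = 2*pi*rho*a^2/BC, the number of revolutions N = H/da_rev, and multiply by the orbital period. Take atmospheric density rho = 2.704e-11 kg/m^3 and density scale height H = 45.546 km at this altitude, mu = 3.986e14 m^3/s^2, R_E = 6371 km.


a = R_E + alt = 6665.9000 km = 6.6659e+06 m
da_rev = 2*pi*rho*a^2/BC = 2*pi*2.704e-11*(6.6659e+06)^2/123.0 = 61.376064 m per revolution
N = H/da_rev = 45546.0000 m / 61.376064 m = 742.0808 revolutions
P = 2*pi*sqrt(a^3/mu) = 5416.2589 s
lifetime = N*P = 742.0808 * 5416.2589 = 4.0193018e+06 s = 46.5197 days

46.5197 days


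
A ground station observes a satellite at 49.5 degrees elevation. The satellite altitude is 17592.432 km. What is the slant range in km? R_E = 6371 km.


h = 17592.432 km, el = 49.5 deg
d = -R_E*sin(el) + sqrt((R_E*sin(el))^2 + 2*R_E*h + h^2)
d = -6371.0000*sin(0.863938) + sqrt((6371.0000*0.760406)^2 + 2*6371.0000*17592.432 + 17592.432^2)
d = 18758.9716 km

18758.9716 km


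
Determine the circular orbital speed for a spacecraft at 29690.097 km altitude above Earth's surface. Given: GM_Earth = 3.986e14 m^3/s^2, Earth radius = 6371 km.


r = R_E + alt = 6371.0 + 29690.097 = 36061.0970 km = 3.6061097e+07 m
v = sqrt(mu/r) = sqrt(3.986e14 / 3.6061097e+07) = 3324.6749 m/s = 3.3247 km/s

3.3247 km/s


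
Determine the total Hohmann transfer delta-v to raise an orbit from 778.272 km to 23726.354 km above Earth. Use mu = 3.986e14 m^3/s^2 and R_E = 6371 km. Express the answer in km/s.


r1 = 7149.2720 km = 7.149272e+06 m
r2 = 30097.3540 km = 3.0097354e+07 m
dv1 = sqrt(mu/r1)*(sqrt(2*r2/(r1+r2)) - 1) = 2025.4877 m/s
dv2 = sqrt(mu/r2)*(1 - sqrt(2*r1/(r1+r2))) = 1384.3937 m/s
total dv = |dv1| + |dv2| = 2025.4877 + 1384.3937 = 3409.8814 m/s = 3.4099 km/s

3.4099 km/s


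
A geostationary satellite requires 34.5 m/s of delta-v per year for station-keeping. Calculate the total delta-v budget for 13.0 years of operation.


dV = rate * years = 34.5 * 13.0
dV = 448.5000 m/s

448.5000 m/s
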